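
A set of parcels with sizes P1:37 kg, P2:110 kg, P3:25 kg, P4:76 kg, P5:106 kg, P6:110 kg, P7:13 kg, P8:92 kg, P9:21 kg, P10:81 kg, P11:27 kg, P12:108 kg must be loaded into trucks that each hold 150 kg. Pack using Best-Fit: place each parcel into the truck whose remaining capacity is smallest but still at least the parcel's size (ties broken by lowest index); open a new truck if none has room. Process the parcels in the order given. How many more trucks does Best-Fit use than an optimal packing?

0

Best-Fit: [37,110] [25,76] [106,27] [110,13,21] [92] [81] [108] → 7 trucks.
7 parcels exceed 75 kg (half the capacity), and no two of those can share a truck, so at least 7 trucks are needed.
So 7 is already optimal.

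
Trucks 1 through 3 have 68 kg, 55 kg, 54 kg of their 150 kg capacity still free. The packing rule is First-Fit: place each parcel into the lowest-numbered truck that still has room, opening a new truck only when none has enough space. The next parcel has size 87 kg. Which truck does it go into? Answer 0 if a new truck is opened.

0

No truck has ≥ 87 kg free, so a new truck is opened.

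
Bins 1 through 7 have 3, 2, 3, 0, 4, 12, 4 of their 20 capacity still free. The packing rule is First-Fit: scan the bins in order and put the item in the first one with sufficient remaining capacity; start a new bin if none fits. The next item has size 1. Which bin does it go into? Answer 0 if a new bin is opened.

Bins with room: bin 1 (3), bin 2 (2), bin 3 (3), bin 5 (4), bin 6 (12), bin 7 (4).
The first with room is bin 1.

1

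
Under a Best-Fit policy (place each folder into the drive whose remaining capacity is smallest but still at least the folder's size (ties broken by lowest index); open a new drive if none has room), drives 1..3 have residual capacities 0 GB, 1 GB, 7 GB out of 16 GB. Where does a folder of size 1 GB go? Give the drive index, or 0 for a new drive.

Drives with room: drive 2 (1 GB), drive 3 (7 GB).
Tightest fit is drive 2 with 1 GB free.

2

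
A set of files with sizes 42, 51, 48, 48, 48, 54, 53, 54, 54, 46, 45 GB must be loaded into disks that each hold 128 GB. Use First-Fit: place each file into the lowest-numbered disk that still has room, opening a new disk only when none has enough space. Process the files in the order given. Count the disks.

Put 42 GB in disk 1; 86 GB remain.
Put 51 GB in disk 1; 35 GB remain.
Put 48 GB in disk 2; 80 GB remain.
Put 48 GB in disk 2; 32 GB remain.
Put 48 GB in disk 3; 80 GB remain.
Put 54 GB in disk 3; 26 GB remain.
Put 53 GB in disk 4; 75 GB remain.
Put 54 GB in disk 4; 21 GB remain.
Put 54 GB in disk 5; 74 GB remain.
Put 46 GB in disk 5; 28 GB remain.
Put 45 GB in disk 6; 83 GB remain.
Final disks: [42,51] [48,48] [48,54] [53,54] [54,46] [45].

6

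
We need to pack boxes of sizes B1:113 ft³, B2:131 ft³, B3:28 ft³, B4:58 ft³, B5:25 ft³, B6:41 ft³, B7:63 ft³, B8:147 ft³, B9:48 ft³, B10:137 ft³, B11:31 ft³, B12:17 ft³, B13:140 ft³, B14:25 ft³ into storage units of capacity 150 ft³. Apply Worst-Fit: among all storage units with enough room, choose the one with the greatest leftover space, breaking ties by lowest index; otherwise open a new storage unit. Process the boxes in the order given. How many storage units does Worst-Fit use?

storage unit 1: place B1 (113 ft³), 37 ft³ left
storage unit 2: place B2 (131 ft³), 19 ft³ left
storage unit 1: place B3 (28 ft³), 9 ft³ left
storage unit 3: place B4 (58 ft³), 92 ft³ left
storage unit 3: place B5 (25 ft³), 67 ft³ left
storage unit 3: place B6 (41 ft³), 26 ft³ left
storage unit 4: place B7 (63 ft³), 87 ft³ left
storage unit 5: place B8 (147 ft³), 3 ft³ left
storage unit 4: place B9 (48 ft³), 39 ft³ left
storage unit 6: place B10 (137 ft³), 13 ft³ left
storage unit 4: place B11 (31 ft³), 8 ft³ left
storage unit 3: place B12 (17 ft³), 9 ft³ left
storage unit 7: place B13 (140 ft³), 10 ft³ left
storage unit 8: place B14 (25 ft³), 125 ft³ left
Final storage units: [113,28] [131] [58,25,41,17] [63,48,31] [147] [137] [140] [25].

8 storage units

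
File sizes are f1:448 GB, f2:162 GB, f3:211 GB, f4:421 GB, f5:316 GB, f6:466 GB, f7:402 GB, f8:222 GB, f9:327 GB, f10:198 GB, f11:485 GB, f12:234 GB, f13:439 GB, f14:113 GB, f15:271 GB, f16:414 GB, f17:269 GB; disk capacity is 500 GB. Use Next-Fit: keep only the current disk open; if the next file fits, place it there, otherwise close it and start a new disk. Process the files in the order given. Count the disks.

15 disks

Put f1 (448 GB) in disk 1; 52 GB remain.
Put f2 (162 GB) in disk 2; 338 GB remain.
Put f3 (211 GB) in disk 2; 127 GB remain.
Put f4 (421 GB) in disk 3; 79 GB remain.
Put f5 (316 GB) in disk 4; 184 GB remain.
Put f6 (466 GB) in disk 5; 34 GB remain.
Put f7 (402 GB) in disk 6; 98 GB remain.
Put f8 (222 GB) in disk 7; 278 GB remain.
Put f9 (327 GB) in disk 8; 173 GB remain.
Put f10 (198 GB) in disk 9; 302 GB remain.
Put f11 (485 GB) in disk 10; 15 GB remain.
Put f12 (234 GB) in disk 11; 266 GB remain.
Put f13 (439 GB) in disk 12; 61 GB remain.
Put f14 (113 GB) in disk 13; 387 GB remain.
Put f15 (271 GB) in disk 13; 116 GB remain.
Put f16 (414 GB) in disk 14; 86 GB remain.
Put f17 (269 GB) in disk 15; 231 GB remain.
Final disks: [448] [162,211] [421] [316] [466] [402] [222] [327] [198] [485] [234] [439] [113,271] [414] [269].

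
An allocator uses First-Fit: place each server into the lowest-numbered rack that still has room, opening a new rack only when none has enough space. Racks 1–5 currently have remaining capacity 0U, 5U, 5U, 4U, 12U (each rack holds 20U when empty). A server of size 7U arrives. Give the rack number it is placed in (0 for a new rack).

5

Racks with room: rack 5 (12U).
The first with room is rack 5.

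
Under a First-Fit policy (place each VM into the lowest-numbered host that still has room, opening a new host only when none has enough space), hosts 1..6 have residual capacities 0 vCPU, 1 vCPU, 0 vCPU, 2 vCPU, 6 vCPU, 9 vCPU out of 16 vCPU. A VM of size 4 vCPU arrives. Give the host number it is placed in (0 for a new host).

5

Hosts with room: host 5 (6 vCPU), host 6 (9 vCPU).
The first with room is host 5.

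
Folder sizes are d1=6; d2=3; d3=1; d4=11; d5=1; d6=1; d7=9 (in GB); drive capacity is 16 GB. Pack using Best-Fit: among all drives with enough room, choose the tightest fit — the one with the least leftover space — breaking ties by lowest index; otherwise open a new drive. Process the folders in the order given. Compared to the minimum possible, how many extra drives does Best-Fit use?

1

Best-Fit: [6,3,1] [11,1,1] [9] → 3 drives.
Total size 32 GB; any packing needs at least ⌈32/16⌉ = 2 drives.
An optimal packing achieves that bound: [11,3,1,1] [9,6,1] → 2 drives.
Excess: 3 − 2 = 1.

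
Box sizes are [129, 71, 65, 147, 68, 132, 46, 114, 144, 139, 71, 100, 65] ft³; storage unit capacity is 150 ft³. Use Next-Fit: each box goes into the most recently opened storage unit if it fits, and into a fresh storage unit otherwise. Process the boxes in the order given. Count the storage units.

12

storage unit 1: place 129 ft³, 21 ft³ left
storage unit 2: place 71 ft³, 79 ft³ left
storage unit 2: place 65 ft³, 14 ft³ left
storage unit 3: place 147 ft³, 3 ft³ left
storage unit 4: place 68 ft³, 82 ft³ left
storage unit 5: place 132 ft³, 18 ft³ left
storage unit 6: place 46 ft³, 104 ft³ left
storage unit 7: place 114 ft³, 36 ft³ left
storage unit 8: place 144 ft³, 6 ft³ left
storage unit 9: place 139 ft³, 11 ft³ left
storage unit 10: place 71 ft³, 79 ft³ left
storage unit 11: place 100 ft³, 50 ft³ left
storage unit 12: place 65 ft³, 85 ft³ left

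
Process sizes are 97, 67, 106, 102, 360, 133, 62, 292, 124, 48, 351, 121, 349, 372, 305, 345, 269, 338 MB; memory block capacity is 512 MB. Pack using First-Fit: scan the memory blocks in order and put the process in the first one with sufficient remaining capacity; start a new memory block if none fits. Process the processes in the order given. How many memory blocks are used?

10

memory block 1: place 97 MB, 415 MB left
memory block 1: place 67 MB, 348 MB left
memory block 1: place 106 MB, 242 MB left
memory block 1: place 102 MB, 140 MB left
memory block 2: place 360 MB, 152 MB left
memory block 1: place 133 MB, 7 MB left
memory block 2: place 62 MB, 90 MB left
memory block 3: place 292 MB, 220 MB left
memory block 3: place 124 MB, 96 MB left
memory block 2: place 48 MB, 42 MB left
memory block 4: place 351 MB, 161 MB left
memory block 4: place 121 MB, 40 MB left
memory block 5: place 349 MB, 163 MB left
memory block 6: place 372 MB, 140 MB left
memory block 7: place 305 MB, 207 MB left
memory block 8: place 345 MB, 167 MB left
memory block 9: place 269 MB, 243 MB left
memory block 10: place 338 MB, 174 MB left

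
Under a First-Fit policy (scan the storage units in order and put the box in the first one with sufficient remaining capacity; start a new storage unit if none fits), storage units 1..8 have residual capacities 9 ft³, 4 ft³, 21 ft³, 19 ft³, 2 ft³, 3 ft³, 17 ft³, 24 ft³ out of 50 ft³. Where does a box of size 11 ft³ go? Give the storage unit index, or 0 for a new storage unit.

Storage units with room: storage unit 3 (21 ft³), storage unit 4 (19 ft³), storage unit 7 (17 ft³), storage unit 8 (24 ft³).
The first with room is storage unit 3.

3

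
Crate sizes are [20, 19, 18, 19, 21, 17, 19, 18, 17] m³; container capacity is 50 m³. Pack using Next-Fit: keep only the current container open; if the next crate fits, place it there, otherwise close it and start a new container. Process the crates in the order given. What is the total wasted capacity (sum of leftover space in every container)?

Put 20 m³ in container 1; 30 m³ remain.
Put 19 m³ in container 1; 11 m³ remain.
Put 18 m³ in container 2; 32 m³ remain.
Put 19 m³ in container 2; 13 m³ remain.
Put 21 m³ in container 3; 29 m³ remain.
Put 17 m³ in container 3; 12 m³ remain.
Put 19 m³ in container 4; 31 m³ remain.
Put 18 m³ in container 4; 13 m³ remain.
Put 17 m³ in container 5; 33 m³ remain.
5 containers × 50 m³ = 250 m³; used 168 m³; unused 82 m³.

82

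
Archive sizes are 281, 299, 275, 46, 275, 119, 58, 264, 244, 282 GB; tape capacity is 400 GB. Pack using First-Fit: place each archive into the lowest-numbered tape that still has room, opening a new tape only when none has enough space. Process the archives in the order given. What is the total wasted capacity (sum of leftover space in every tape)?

tape 1: place 281 GB, 119 GB left
tape 2: place 299 GB, 101 GB left
tape 3: place 275 GB, 125 GB left
tape 1: place 46 GB, 73 GB left
tape 4: place 275 GB, 125 GB left
tape 3: place 119 GB, 6 GB left
tape 1: place 58 GB, 15 GB left
tape 5: place 264 GB, 136 GB left
tape 6: place 244 GB, 156 GB left
tape 7: place 282 GB, 118 GB left
7 tapes × 400 GB = 2800 GB; used 2143 GB; unused 657 GB.

657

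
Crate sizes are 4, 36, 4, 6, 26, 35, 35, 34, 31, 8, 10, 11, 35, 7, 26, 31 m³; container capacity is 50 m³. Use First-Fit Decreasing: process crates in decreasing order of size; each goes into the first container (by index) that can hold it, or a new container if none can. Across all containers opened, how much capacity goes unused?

111

Sorted descending: 36, 35, 35, 35, 34, 31, 31, 26, 26, 11, 10, 8, 7, 6, 4, 4.
36 m³ → container 1 (remaining 14 m³)
35 m³ → container 2 (remaining 15 m³)
35 m³ → container 3 (remaining 15 m³)
35 m³ → container 4 (remaining 15 m³)
34 m³ → container 5 (remaining 16 m³)
31 m³ → container 6 (remaining 19 m³)
31 m³ → container 7 (remaining 19 m³)
26 m³ → container 8 (remaining 24 m³)
26 m³ → container 9 (remaining 24 m³)
11 m³ → container 1 (remaining 3 m³)
10 m³ → container 2 (remaining 5 m³)
8 m³ → container 3 (remaining 7 m³)
7 m³ → container 3 (remaining 0 m³)
6 m³ → container 4 (remaining 9 m³)
4 m³ → container 2 (remaining 1 m³)
4 m³ → container 4 (remaining 5 m³)
9 containers × 50 m³ = 450 m³; used 339 m³; unused 111 m³.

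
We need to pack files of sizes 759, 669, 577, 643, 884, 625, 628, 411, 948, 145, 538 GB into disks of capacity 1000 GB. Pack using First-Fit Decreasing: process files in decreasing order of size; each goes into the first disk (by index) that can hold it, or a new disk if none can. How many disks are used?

9

Sorted descending: 948, 884, 759, 669, 643, 628, 625, 577, 538, 411, 145.
disk 1: place 948 GB, 52 GB left
disk 2: place 884 GB, 116 GB left
disk 3: place 759 GB, 241 GB left
disk 4: place 669 GB, 331 GB left
disk 5: place 643 GB, 357 GB left
disk 6: place 628 GB, 372 GB left
disk 7: place 625 GB, 375 GB left
disk 8: place 577 GB, 423 GB left
disk 9: place 538 GB, 462 GB left
disk 8: place 411 GB, 12 GB left
disk 3: place 145 GB, 96 GB left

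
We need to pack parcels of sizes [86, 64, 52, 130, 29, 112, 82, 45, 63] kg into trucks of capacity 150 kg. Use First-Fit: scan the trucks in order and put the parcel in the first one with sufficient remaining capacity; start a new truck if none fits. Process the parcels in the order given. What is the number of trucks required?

5 trucks

truck 1: place 86 kg, 64 kg left
truck 1: place 64 kg, 0 kg left
truck 2: place 52 kg, 98 kg left
truck 3: place 130 kg, 20 kg left
truck 2: place 29 kg, 69 kg left
truck 4: place 112 kg, 38 kg left
truck 5: place 82 kg, 68 kg left
truck 2: place 45 kg, 24 kg left
truck 5: place 63 kg, 5 kg left
Final trucks: [86,64] [52,29,45] [130] [112] [82,63].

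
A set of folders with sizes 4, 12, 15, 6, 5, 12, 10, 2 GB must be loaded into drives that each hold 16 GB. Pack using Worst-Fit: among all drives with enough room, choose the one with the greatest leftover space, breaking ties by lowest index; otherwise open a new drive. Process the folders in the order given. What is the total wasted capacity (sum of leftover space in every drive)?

14

drive 1: place 4 GB, 12 GB left
drive 1: place 12 GB, 0 GB left
drive 2: place 15 GB, 1 GB left
drive 3: place 6 GB, 10 GB left
drive 3: place 5 GB, 5 GB left
drive 4: place 12 GB, 4 GB left
drive 5: place 10 GB, 6 GB left
drive 5: place 2 GB, 4 GB left
5 drives × 16 GB = 80 GB; used 66 GB; unused 14 GB.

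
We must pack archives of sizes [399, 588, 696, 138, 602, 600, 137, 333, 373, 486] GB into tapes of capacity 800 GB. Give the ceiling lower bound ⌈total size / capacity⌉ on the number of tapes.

Total size = 399 + 588 + 696 + 138 + 602 + 600 + 137 + 333 + 373 + 486 = 4352 GB.
⌈4352 / 800⌉ = 6.

6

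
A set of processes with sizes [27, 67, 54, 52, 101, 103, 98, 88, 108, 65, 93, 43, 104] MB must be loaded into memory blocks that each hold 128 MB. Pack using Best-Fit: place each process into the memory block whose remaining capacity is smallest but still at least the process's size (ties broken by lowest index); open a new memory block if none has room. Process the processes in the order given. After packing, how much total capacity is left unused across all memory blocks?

277

memory block 1: place 27 MB, 101 MB left
memory block 1: place 67 MB, 34 MB left
memory block 2: place 54 MB, 74 MB left
memory block 2: place 52 MB, 22 MB left
memory block 3: place 101 MB, 27 MB left
memory block 4: place 103 MB, 25 MB left
memory block 5: place 98 MB, 30 MB left
memory block 6: place 88 MB, 40 MB left
memory block 7: place 108 MB, 20 MB left
memory block 8: place 65 MB, 63 MB left
memory block 9: place 93 MB, 35 MB left
memory block 8: place 43 MB, 20 MB left
memory block 10: place 104 MB, 24 MB left
10 memory blocks × 128 MB = 1280 MB; used 1003 MB; unused 277 MB.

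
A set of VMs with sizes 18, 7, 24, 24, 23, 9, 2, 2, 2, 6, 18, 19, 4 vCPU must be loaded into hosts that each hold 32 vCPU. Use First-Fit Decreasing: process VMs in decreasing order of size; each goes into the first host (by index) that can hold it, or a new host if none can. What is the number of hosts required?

6

Sorted descending: 24, 24, 23, 19, 18, 18, 9, 7, 6, 4, 2, 2, 2.
host 1: place 24 vCPU, 8 vCPU left
host 2: place 24 vCPU, 8 vCPU left
host 3: place 23 vCPU, 9 vCPU left
host 4: place 19 vCPU, 13 vCPU left
host 5: place 18 vCPU, 14 vCPU left
host 6: place 18 vCPU, 14 vCPU left
host 3: place 9 vCPU, 0 vCPU left
host 1: place 7 vCPU, 1 vCPU left
host 2: place 6 vCPU, 2 vCPU left
host 4: place 4 vCPU, 9 vCPU left
host 2: place 2 vCPU, 0 vCPU left
host 4: place 2 vCPU, 7 vCPU left
host 4: place 2 vCPU, 5 vCPU left
Final hosts: [24,7] [24,6,2] [23,9] [19,4,2,2] [18] [18].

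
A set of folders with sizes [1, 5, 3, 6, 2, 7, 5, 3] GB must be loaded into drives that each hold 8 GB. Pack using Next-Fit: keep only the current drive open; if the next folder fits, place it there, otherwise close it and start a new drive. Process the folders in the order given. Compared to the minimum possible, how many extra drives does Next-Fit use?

1

Next-Fit: [1,5] [3] [6,2] [7] [5,3] → 5 drives.
Total size 32 GB; any packing needs at least ⌈32/8⌉ = 4 drives.
An optimal packing achieves that bound: [7,1] [6,2] [5,3] [5,3] → 4 drives.
Excess: 5 − 4 = 1.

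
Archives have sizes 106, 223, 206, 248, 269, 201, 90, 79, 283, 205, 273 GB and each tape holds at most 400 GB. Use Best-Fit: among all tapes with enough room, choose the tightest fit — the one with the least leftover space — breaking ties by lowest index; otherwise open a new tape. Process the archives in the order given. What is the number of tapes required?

8

106 GB → tape 1 (remaining 294 GB)
223 GB → tape 1 (remaining 71 GB)
206 GB → tape 2 (remaining 194 GB)
248 GB → tape 3 (remaining 152 GB)
269 GB → tape 4 (remaining 131 GB)
201 GB → tape 5 (remaining 199 GB)
90 GB → tape 4 (remaining 41 GB)
79 GB → tape 3 (remaining 73 GB)
283 GB → tape 6 (remaining 117 GB)
205 GB → tape 7 (remaining 195 GB)
273 GB → tape 8 (remaining 127 GB)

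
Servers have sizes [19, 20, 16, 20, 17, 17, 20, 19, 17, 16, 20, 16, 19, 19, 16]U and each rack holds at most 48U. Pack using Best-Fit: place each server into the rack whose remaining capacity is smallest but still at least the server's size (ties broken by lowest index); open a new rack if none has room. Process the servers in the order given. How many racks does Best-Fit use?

Put 19U in rack 1; 29U remain.
Put 20U in rack 1; 9U remain.
Put 16U in rack 2; 32U remain.
Put 20U in rack 2; 12U remain.
Put 17U in rack 3; 31U remain.
Put 17U in rack 3; 14U remain.
Put 20U in rack 4; 28U remain.
Put 19U in rack 4; 9U remain.
Put 17U in rack 5; 31U remain.
Put 16U in rack 5; 15U remain.
Put 20U in rack 6; 28U remain.
Put 16U in rack 6; 12U remain.
Put 19U in rack 7; 29U remain.
Put 19U in rack 7; 10U remain.
Put 16U in rack 8; 32U remain.
Final racks: [19,20] [16,20] [17,17] [20,19] [17,16] [20,16] [19,19] [16].

8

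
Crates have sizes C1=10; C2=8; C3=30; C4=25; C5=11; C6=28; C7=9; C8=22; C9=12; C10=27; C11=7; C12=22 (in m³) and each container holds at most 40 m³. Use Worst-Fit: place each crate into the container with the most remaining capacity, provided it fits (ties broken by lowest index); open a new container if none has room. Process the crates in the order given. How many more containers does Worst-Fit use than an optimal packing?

Worst-Fit: [10,8,11] [30] [25,9] [28] [22,12] [27,7] [22] → 7 containers.
Total size 211 m³; any packing needs at least ⌈211/40⌉ = 6 containers.
An optimal packing achieves that bound: [30,10] [28,12] [27,11] [25,9] [22,8,7] [22] → 6 containers.
Excess: 7 − 6 = 1.

1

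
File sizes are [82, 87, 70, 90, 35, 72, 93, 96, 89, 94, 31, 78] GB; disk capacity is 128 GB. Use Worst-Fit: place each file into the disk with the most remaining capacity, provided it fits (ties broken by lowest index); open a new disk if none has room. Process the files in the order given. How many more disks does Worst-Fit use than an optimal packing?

Worst-Fit: [82] [87] [70,35] [90] [72,31] [93] [96] [89] [94] [78] → 10 disks.
10 files exceed 64 GB (half the capacity), and no two of those can share a disk, so at least 10 disks are needed.
So 10 is already optimal.

0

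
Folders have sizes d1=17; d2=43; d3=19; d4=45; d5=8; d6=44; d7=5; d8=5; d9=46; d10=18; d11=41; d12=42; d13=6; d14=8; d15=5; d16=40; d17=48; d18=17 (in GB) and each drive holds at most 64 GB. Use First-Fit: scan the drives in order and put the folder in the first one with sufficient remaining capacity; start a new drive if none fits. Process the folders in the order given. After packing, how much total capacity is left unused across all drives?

d1 (17 GB) → drive 1 (remaining 47 GB)
d2 (43 GB) → drive 1 (remaining 4 GB)
d3 (19 GB) → drive 2 (remaining 45 GB)
d4 (45 GB) → drive 2 (remaining 0 GB)
d5 (8 GB) → drive 3 (remaining 56 GB)
d6 (44 GB) → drive 3 (remaining 12 GB)
d7 (5 GB) → drive 3 (remaining 7 GB)
d8 (5 GB) → drive 3 (remaining 2 GB)
d9 (46 GB) → drive 4 (remaining 18 GB)
d10 (18 GB) → drive 4 (remaining 0 GB)
d11 (41 GB) → drive 5 (remaining 23 GB)
d12 (42 GB) → drive 6 (remaining 22 GB)
d13 (6 GB) → drive 5 (remaining 17 GB)
d14 (8 GB) → drive 5 (remaining 9 GB)
d15 (5 GB) → drive 5 (remaining 4 GB)
d16 (40 GB) → drive 7 (remaining 24 GB)
d17 (48 GB) → drive 8 (remaining 16 GB)
d18 (17 GB) → drive 6 (remaining 5 GB)
8 drives × 64 GB = 512 GB; used 457 GB; unused 55 GB.

55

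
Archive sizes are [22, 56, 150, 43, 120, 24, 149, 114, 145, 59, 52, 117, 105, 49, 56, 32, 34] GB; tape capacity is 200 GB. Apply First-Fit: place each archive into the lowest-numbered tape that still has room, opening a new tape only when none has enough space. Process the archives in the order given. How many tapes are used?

8

22 GB → tape 1 (remaining 178 GB)
56 GB → tape 1 (remaining 122 GB)
150 GB → tape 2 (remaining 50 GB)
43 GB → tape 1 (remaining 79 GB)
120 GB → tape 3 (remaining 80 GB)
24 GB → tape 1 (remaining 55 GB)
149 GB → tape 4 (remaining 51 GB)
114 GB → tape 5 (remaining 86 GB)
145 GB → tape 6 (remaining 55 GB)
59 GB → tape 3 (remaining 21 GB)
52 GB → tape 1 (remaining 3 GB)
117 GB → tape 7 (remaining 83 GB)
105 GB → tape 8 (remaining 95 GB)
49 GB → tape 2 (remaining 1 GB)
56 GB → tape 5 (remaining 30 GB)
32 GB → tape 4 (remaining 19 GB)
34 GB → tape 6 (remaining 21 GB)
Final tapes: [22,56,43,24,52] [150,49] [120,59] [149,32] [114,56] [145,34] [117] [105].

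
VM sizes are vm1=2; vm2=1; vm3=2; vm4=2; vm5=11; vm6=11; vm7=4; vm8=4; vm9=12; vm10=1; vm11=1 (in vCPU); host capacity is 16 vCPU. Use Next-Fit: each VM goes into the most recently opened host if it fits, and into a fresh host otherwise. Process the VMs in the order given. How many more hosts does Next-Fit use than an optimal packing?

Next-Fit: [2,1,2,2] [11] [11,4] [4,12] [1,1] → 5 hosts.
Total size 51 vCPU; any packing needs at least ⌈51/16⌉ = 4 hosts.
An optimal packing achieves that bound: [12,4] [11,4,1] [11,2,2,1] [2,1] → 4 hosts.
Excess: 5 − 4 = 1.

1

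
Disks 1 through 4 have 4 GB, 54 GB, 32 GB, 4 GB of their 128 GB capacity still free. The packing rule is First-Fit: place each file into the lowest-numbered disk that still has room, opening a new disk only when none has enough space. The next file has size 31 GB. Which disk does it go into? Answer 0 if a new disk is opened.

2

Disks with room: disk 2 (54 GB), disk 3 (32 GB).
The first with room is disk 2.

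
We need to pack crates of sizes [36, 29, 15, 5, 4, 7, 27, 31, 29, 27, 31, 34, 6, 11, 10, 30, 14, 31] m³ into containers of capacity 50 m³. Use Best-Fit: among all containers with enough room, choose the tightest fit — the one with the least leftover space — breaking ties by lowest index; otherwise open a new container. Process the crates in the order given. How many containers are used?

container 1: place 36 m³, 14 m³ left
container 2: place 29 m³, 21 m³ left
container 2: place 15 m³, 6 m³ left
container 2: place 5 m³, 1 m³ left
container 1: place 4 m³, 10 m³ left
container 1: place 7 m³, 3 m³ left
container 3: place 27 m³, 23 m³ left
container 4: place 31 m³, 19 m³ left
container 5: place 29 m³, 21 m³ left
container 6: place 27 m³, 23 m³ left
container 7: place 31 m³, 19 m³ left
container 8: place 34 m³, 16 m³ left
container 8: place 6 m³, 10 m³ left
container 4: place 11 m³, 8 m³ left
container 8: place 10 m³, 0 m³ left
container 9: place 30 m³, 20 m³ left
container 7: place 14 m³, 5 m³ left
container 10: place 31 m³, 19 m³ left

10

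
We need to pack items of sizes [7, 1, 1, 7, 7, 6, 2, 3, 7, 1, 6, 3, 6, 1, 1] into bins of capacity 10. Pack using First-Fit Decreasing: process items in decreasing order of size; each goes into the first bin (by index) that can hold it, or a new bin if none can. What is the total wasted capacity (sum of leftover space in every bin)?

Sorted descending: 7, 7, 7, 7, 6, 6, 6, 3, 3, 2, 1, 1, 1, 1, 1.
7 → bin 1 (remaining 3)
7 → bin 2 (remaining 3)
7 → bin 3 (remaining 3)
7 → bin 4 (remaining 3)
6 → bin 5 (remaining 4)
6 → bin 6 (remaining 4)
6 → bin 7 (remaining 4)
3 → bin 1 (remaining 0)
3 → bin 2 (remaining 0)
2 → bin 3 (remaining 1)
1 → bin 3 (remaining 0)
1 → bin 4 (remaining 2)
1 → bin 4 (remaining 1)
1 → bin 4 (remaining 0)
1 → bin 5 (remaining 3)
7 bins × 10 = 70; used 59; unused 11.

11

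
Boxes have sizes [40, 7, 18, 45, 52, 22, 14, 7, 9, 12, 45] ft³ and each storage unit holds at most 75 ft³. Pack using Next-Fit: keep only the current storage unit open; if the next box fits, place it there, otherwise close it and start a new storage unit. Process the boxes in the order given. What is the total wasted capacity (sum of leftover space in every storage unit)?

40 ft³ → storage unit 1 (remaining 35 ft³)
7 ft³ → storage unit 1 (remaining 28 ft³)
18 ft³ → storage unit 1 (remaining 10 ft³)
45 ft³ → storage unit 2 (remaining 30 ft³)
52 ft³ → storage unit 3 (remaining 23 ft³)
22 ft³ → storage unit 3 (remaining 1 ft³)
14 ft³ → storage unit 4 (remaining 61 ft³)
7 ft³ → storage unit 4 (remaining 54 ft³)
9 ft³ → storage unit 4 (remaining 45 ft³)
12 ft³ → storage unit 4 (remaining 33 ft³)
45 ft³ → storage unit 5 (remaining 30 ft³)
5 storage units × 75 ft³ = 375 ft³; used 271 ft³; unused 104 ft³.

104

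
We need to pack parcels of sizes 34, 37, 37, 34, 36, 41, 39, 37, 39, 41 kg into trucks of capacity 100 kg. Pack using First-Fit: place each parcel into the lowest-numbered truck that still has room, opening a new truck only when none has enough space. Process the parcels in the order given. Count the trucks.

truck 1: place 34 kg, 66 kg left
truck 1: place 37 kg, 29 kg left
truck 2: place 37 kg, 63 kg left
truck 2: place 34 kg, 29 kg left
truck 3: place 36 kg, 64 kg left
truck 3: place 41 kg, 23 kg left
truck 4: place 39 kg, 61 kg left
truck 4: place 37 kg, 24 kg left
truck 5: place 39 kg, 61 kg left
truck 5: place 41 kg, 20 kg left

5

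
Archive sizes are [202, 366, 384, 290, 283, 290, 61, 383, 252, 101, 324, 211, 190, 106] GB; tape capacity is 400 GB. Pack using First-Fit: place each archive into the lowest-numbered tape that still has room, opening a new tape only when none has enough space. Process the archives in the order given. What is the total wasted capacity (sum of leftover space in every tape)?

tape 1: place 202 GB, 198 GB left
tape 2: place 366 GB, 34 GB left
tape 3: place 384 GB, 16 GB left
tape 4: place 290 GB, 110 GB left
tape 5: place 283 GB, 117 GB left
tape 6: place 290 GB, 110 GB left
tape 1: place 61 GB, 137 GB left
tape 7: place 383 GB, 17 GB left
tape 8: place 252 GB, 148 GB left
tape 1: place 101 GB, 36 GB left
tape 9: place 324 GB, 76 GB left
tape 10: place 211 GB, 189 GB left
tape 11: place 190 GB, 210 GB left
tape 4: place 106 GB, 4 GB left
11 tapes × 400 GB = 4400 GB; used 3443 GB; unused 957 GB.

957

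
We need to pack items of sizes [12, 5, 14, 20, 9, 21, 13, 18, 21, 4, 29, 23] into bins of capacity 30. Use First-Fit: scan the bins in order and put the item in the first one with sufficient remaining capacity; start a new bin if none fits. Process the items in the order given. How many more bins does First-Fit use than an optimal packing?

1

First-Fit: [12,5,9,4] [14,13] [20] [21] [18] [21] [29] [23] → 8 bins.
Total size 189; any packing needs at least ⌈189/30⌉ = 7 bins.
An optimal packing achieves that bound: [29] [23,5] [21,9] [21,4] [20] [18,12] [14,13] → 7 bins.
Excess: 8 − 7 = 1.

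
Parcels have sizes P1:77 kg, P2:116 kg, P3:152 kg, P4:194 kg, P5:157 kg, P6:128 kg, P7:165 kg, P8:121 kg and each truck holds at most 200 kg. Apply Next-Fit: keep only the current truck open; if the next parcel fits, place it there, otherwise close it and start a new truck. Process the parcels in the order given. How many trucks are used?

7

truck 1: place P1 (77 kg), 123 kg left
truck 1: place P2 (116 kg), 7 kg left
truck 2: place P3 (152 kg), 48 kg left
truck 3: place P4 (194 kg), 6 kg left
truck 4: place P5 (157 kg), 43 kg left
truck 5: place P6 (128 kg), 72 kg left
truck 6: place P7 (165 kg), 35 kg left
truck 7: place P8 (121 kg), 79 kg left
Final trucks: [77,116] [152] [194] [157] [128] [165] [121].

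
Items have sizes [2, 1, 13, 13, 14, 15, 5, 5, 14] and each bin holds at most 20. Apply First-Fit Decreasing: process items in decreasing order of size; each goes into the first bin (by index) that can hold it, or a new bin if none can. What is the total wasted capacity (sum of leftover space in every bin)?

18

Sorted descending: 15, 14, 14, 13, 13, 5, 5, 2, 1.
Put 15 in bin 1; 5 remain.
Put 14 in bin 2; 6 remain.
Put 14 in bin 3; 6 remain.
Put 13 in bin 4; 7 remain.
Put 13 in bin 5; 7 remain.
Put 5 in bin 1; 0 remain.
Put 5 in bin 2; 1 remain.
Put 2 in bin 3; 4 remain.
Put 1 in bin 2; 0 remain.
5 bins × 20 = 100; used 82; unused 18.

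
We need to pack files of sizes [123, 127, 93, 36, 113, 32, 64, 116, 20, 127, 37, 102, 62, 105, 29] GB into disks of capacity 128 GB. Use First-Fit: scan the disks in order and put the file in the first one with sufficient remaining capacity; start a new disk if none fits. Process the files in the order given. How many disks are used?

disk 1: place 123 GB, 5 GB left
disk 2: place 127 GB, 1 GB left
disk 3: place 93 GB, 35 GB left
disk 4: place 36 GB, 92 GB left
disk 5: place 113 GB, 15 GB left
disk 3: place 32 GB, 3 GB left
disk 4: place 64 GB, 28 GB left
disk 6: place 116 GB, 12 GB left
disk 4: place 20 GB, 8 GB left
disk 7: place 127 GB, 1 GB left
disk 8: place 37 GB, 91 GB left
disk 9: place 102 GB, 26 GB left
disk 8: place 62 GB, 29 GB left
disk 10: place 105 GB, 23 GB left
disk 8: place 29 GB, 0 GB left

10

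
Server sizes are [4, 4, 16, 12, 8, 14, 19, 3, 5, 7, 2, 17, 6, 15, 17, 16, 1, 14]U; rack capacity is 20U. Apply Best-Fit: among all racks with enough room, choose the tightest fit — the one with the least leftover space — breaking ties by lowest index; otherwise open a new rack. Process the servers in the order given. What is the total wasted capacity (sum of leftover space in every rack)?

Put 4U in rack 1; 16U remain.
Put 4U in rack 1; 12U remain.
Put 16U in rack 2; 4U remain.
Put 12U in rack 1; 0U remain.
Put 8U in rack 3; 12U remain.
Put 14U in rack 4; 6U remain.
Put 19U in rack 5; 1U remain.
Put 3U in rack 2; 1U remain.
Put 5U in rack 4; 1U remain.
Put 7U in rack 3; 5U remain.
Put 2U in rack 3; 3U remain.
Put 17U in rack 6; 3U remain.
Put 6U in rack 7; 14U remain.
Put 15U in rack 8; 5U remain.
Put 17U in rack 9; 3U remain.
Put 16U in rack 10; 4U remain.
Put 1U in rack 2; 0U remain.
Put 14U in rack 7; 0U remain.
10 racks × 20U = 200U; used 180U; unused 20U.

20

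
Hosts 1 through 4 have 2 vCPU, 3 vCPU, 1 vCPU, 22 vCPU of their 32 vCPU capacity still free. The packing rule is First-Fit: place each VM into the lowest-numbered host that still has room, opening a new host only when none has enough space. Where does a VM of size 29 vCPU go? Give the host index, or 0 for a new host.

No host has ≥ 29 vCPU free, so a new host is opened.

0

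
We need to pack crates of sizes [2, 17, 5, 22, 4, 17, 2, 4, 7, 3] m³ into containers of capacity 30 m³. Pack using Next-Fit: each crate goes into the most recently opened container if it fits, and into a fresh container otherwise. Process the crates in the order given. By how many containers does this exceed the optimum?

Next-Fit: [2,17,5] [22,4] [17,2,4,7] [3] → 4 containers.
Total size 83 m³; any packing needs at least ⌈83/30⌉ = 3 containers.
An optimal packing achieves that bound: [22,7] [17,5,4,4] [17,3,2,2] → 3 containers.
Excess: 4 − 3 = 1.

1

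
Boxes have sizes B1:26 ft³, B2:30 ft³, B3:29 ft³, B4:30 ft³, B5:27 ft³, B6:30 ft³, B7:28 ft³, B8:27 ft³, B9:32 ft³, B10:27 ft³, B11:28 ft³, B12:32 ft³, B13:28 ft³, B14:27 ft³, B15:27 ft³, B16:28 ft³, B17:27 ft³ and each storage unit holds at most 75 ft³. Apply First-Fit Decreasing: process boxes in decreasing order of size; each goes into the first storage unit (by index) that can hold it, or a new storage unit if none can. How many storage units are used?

9

Sorted descending: 32, 32, 30, 30, 30, 29, 28, 28, 28, 28, 27, 27, 27, 27, 27, 27, 26.
storage unit 1: place 32 ft³, 43 ft³ left
storage unit 1: place 32 ft³, 11 ft³ left
storage unit 2: place 30 ft³, 45 ft³ left
storage unit 2: place 30 ft³, 15 ft³ left
storage unit 3: place 30 ft³, 45 ft³ left
storage unit 3: place 29 ft³, 16 ft³ left
storage unit 4: place 28 ft³, 47 ft³ left
storage unit 4: place 28 ft³, 19 ft³ left
storage unit 5: place 28 ft³, 47 ft³ left
storage unit 5: place 28 ft³, 19 ft³ left
storage unit 6: place 27 ft³, 48 ft³ left
storage unit 6: place 27 ft³, 21 ft³ left
storage unit 7: place 27 ft³, 48 ft³ left
storage unit 7: place 27 ft³, 21 ft³ left
storage unit 8: place 27 ft³, 48 ft³ left
storage unit 8: place 27 ft³, 21 ft³ left
storage unit 9: place 26 ft³, 49 ft³ left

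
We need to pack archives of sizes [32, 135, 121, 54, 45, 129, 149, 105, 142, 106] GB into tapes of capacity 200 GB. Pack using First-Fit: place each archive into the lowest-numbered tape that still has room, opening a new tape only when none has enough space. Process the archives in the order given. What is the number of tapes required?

7 tapes

Put 32 GB in tape 1; 168 GB remain.
Put 135 GB in tape 1; 33 GB remain.
Put 121 GB in tape 2; 79 GB remain.
Put 54 GB in tape 2; 25 GB remain.
Put 45 GB in tape 3; 155 GB remain.
Put 129 GB in tape 3; 26 GB remain.
Put 149 GB in tape 4; 51 GB remain.
Put 105 GB in tape 5; 95 GB remain.
Put 142 GB in tape 6; 58 GB remain.
Put 106 GB in tape 7; 94 GB remain.
Final tapes: [32,135] [121,54] [45,129] [149] [105] [142] [106].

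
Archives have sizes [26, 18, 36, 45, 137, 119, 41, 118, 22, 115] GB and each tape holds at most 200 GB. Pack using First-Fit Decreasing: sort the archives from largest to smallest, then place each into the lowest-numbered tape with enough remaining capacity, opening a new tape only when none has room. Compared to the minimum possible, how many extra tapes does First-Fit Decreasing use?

First-Fit Decreasing: [137,45,18] [119,41,36] [118,26,22] [115] → 4 tapes.
Total size 677 GB; any packing needs at least ⌈677/200⌉ = 4 tapes.
So 4 is already optimal.

0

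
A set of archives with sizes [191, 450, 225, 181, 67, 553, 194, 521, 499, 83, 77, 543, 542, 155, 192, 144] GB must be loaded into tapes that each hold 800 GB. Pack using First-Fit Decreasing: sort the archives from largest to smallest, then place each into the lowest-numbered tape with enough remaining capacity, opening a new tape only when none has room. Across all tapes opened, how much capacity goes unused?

983

Sorted descending: 553, 543, 542, 521, 499, 450, 225, 194, 192, 191, 181, 155, 144, 83, 77, 67.
Put 553 GB in tape 1; 247 GB remain.
Put 543 GB in tape 2; 257 GB remain.
Put 542 GB in tape 3; 258 GB remain.
Put 521 GB in tape 4; 279 GB remain.
Put 499 GB in tape 5; 301 GB remain.
Put 450 GB in tape 6; 350 GB remain.
Put 225 GB in tape 1; 22 GB remain.
Put 194 GB in tape 2; 63 GB remain.
Put 192 GB in tape 3; 66 GB remain.
Put 191 GB in tape 4; 88 GB remain.
Put 181 GB in tape 5; 120 GB remain.
Put 155 GB in tape 6; 195 GB remain.
Put 144 GB in tape 6; 51 GB remain.
Put 83 GB in tape 4; 5 GB remain.
Put 77 GB in tape 5; 43 GB remain.
Put 67 GB in tape 7; 733 GB remain.
7 tapes × 800 GB = 5600 GB; used 4617 GB; unused 983 GB.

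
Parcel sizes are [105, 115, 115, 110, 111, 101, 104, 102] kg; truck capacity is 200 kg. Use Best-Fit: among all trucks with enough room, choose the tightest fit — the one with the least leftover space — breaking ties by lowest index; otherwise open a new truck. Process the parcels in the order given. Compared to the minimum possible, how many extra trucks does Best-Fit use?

Best-Fit: [105] [115] [115] [110] [111] [101] [104] [102] → 8 trucks.
8 parcels exceed 100 kg (half the capacity), and no two of those can share a truck, so at least 8 trucks are needed.
So 8 is already optimal.

0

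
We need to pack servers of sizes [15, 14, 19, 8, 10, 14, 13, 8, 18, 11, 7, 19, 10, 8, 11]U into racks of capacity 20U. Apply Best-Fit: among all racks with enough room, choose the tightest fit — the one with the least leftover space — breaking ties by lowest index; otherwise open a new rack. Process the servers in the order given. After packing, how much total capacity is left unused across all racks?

Put 15U in rack 1; 5U remain.
Put 14U in rack 2; 6U remain.
Put 19U in rack 3; 1U remain.
Put 8U in rack 4; 12U remain.
Put 10U in rack 4; 2U remain.
Put 14U in rack 5; 6U remain.
Put 13U in rack 6; 7U remain.
Put 8U in rack 7; 12U remain.
Put 18U in rack 8; 2U remain.
Put 11U in rack 7; 1U remain.
Put 7U in rack 6; 0U remain.
Put 19U in rack 9; 1U remain.
Put 10U in rack 10; 10U remain.
Put 8U in rack 10; 2U remain.
Put 11U in rack 11; 9U remain.
11 racks × 20U = 220U; used 185U; unused 35U.

35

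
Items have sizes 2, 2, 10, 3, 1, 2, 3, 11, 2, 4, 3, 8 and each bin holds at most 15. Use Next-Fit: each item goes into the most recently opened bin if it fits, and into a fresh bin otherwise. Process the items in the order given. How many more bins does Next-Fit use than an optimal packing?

0

Next-Fit: [2,2,10] [3,1,2,3] [11,2] [4,3,8] → 4 bins.
Total size 51; any packing needs at least ⌈51/15⌉ = 4 bins.
So 4 is already optimal.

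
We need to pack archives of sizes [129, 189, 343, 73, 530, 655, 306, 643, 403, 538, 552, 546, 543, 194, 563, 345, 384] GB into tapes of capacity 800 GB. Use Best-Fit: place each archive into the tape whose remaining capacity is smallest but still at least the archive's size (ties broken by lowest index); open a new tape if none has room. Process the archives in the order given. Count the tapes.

129 GB → tape 1 (remaining 671 GB)
189 GB → tape 1 (remaining 482 GB)
343 GB → tape 1 (remaining 139 GB)
73 GB → tape 1 (remaining 66 GB)
530 GB → tape 2 (remaining 270 GB)
655 GB → tape 3 (remaining 145 GB)
306 GB → tape 4 (remaining 494 GB)
643 GB → tape 5 (remaining 157 GB)
403 GB → tape 4 (remaining 91 GB)
538 GB → tape 6 (remaining 262 GB)
552 GB → tape 7 (remaining 248 GB)
546 GB → tape 8 (remaining 254 GB)
543 GB → tape 9 (remaining 257 GB)
194 GB → tape 7 (remaining 54 GB)
563 GB → tape 10 (remaining 237 GB)
345 GB → tape 11 (remaining 455 GB)
384 GB → tape 11 (remaining 71 GB)
Final tapes: [129,189,343,73] [530] [655] [306,403] [643] [538] [552,194] [546] [543] [563] [345,384].

11 tapes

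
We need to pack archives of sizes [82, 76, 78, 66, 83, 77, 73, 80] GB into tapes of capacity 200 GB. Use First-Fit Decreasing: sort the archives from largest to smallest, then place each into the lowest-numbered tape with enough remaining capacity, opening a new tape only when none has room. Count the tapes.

Sorted descending: 83, 82, 80, 78, 77, 76, 73, 66.
tape 1: place 83 GB, 117 GB left
tape 1: place 82 GB, 35 GB left
tape 2: place 80 GB, 120 GB left
tape 2: place 78 GB, 42 GB left
tape 3: place 77 GB, 123 GB left
tape 3: place 76 GB, 47 GB left
tape 4: place 73 GB, 127 GB left
tape 4: place 66 GB, 61 GB left
Final tapes: [83,82] [80,78] [77,76] [73,66].

4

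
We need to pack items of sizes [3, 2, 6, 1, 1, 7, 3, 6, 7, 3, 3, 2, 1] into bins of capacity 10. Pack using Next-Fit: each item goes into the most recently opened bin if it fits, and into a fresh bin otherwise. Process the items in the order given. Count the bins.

6 bins

bin 1: place 3, 7 left
bin 1: place 2, 5 left
bin 2: place 6, 4 left
bin 2: place 1, 3 left
bin 2: place 1, 2 left
bin 3: place 7, 3 left
bin 3: place 3, 0 left
bin 4: place 6, 4 left
bin 5: place 7, 3 left
bin 5: place 3, 0 left
bin 6: place 3, 7 left
bin 6: place 2, 5 left
bin 6: place 1, 4 left
Final bins: [3,2] [6,1,1] [7,3] [6] [7,3] [3,2,1].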